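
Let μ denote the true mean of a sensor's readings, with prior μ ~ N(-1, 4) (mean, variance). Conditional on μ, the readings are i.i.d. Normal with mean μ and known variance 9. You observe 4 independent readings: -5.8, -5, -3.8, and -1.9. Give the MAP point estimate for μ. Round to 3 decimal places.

n = 4; x̄ = ((-5.8) + (-5) + (-3.8) + (-1.9))/4 = -16.5/4 = -4.125.
For a Normal prior and Normal likelihood with known variance, the posterior is Normal; its mode equals its mean, the precision-weighted average.
Prior precision 1/σ₀² = 1/4 = 0.25; data precision n/σ² = 4/9.
μ̂ = (0.25·(-1) + (4/9)·(-4.125)) / (0.25 + 4/9) = (-25/12)/(25/36) = -3.000.

μ̂_MAP = -3.000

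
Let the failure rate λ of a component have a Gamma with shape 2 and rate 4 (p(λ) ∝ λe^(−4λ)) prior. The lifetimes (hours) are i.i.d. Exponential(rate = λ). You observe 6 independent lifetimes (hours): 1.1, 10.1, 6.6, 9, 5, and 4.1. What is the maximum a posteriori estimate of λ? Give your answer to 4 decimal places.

λ̂_MAP = 0.1754

The Exponential(rate=λ) likelihood is ∝ λ^n e^(−λΣtᵢ). Here n = 6 and Σtᵢ = 1.1 + 10.1 + 6.6 + 9 + 5 + 4.1 = 35.9.
Posterior ∝ λe^(−4λ) · λ^6e^(−35.9λ) = λ^7e^(−39.9λ), i.e. Gamma(8, 39.9).
Mode = (a−1)/b = 7/39.9 ≈ 0.1754.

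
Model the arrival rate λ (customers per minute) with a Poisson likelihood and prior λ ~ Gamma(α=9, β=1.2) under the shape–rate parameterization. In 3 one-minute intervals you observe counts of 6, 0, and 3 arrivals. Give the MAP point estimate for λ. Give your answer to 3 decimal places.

λ̂_MAP = 4.048

Σxᵢ = 6+0+3 = 9, with n = 3.
Posterior ∝ λ^8e^(−1.2λ) · λ^9e^(−3λ) = λ^17e^(−4.2λ), i.e. Gamma(shape=18, rate=4.2).
The mode of a Gamma(a, b) with a ≥ 1 (shape–rate) is (a−1)/b = 17/4.2 ≈ 4.048.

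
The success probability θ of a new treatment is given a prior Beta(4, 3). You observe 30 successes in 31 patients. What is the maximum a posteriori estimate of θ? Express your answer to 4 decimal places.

Prior: Beta(4, 3).
Data: 30 successes in 31 trials. The binomial likelihood contributes θ^30(1−θ)^1, so the posterior is Beta(4+30, 3+1) = Beta(34, 4).
For Beta(a, b) with a, b > 1 the mode is (a−1)/(a+b−2) = 33/36 ≈ 0.9167.

θ̂_MAP = 0.9167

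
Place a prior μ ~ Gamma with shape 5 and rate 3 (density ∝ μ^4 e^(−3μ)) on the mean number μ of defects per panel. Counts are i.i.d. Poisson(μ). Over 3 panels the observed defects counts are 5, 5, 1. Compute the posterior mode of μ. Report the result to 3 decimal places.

μ̂_MAP = 2.500

Σxᵢ = 5+5+1 = 11, with n = 3.
Posterior ∝ μ^4e^(−3μ) · μ^11e^(−3μ) = μ^15e^(−6μ), i.e. Gamma(shape=16, rate=6).
The mode of a Gamma(a, b) with a ≥ 1 (shape–rate) is (a−1)/b = 15/6 ≈ 2.500.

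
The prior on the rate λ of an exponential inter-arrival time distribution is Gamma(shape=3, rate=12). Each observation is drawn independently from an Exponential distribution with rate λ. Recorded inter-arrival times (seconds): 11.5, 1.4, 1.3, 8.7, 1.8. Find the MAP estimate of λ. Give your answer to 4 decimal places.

λ̂_MAP = 0.1907

The Exponential(rate=λ) likelihood is ∝ λ^n e^(−λΣtᵢ). Here n = 5 and Σtᵢ = 11.5 + 1.4 + 1.3 + 8.7 + 1.8 = 24.7.
Posterior ∝ λ^2e^(−12λ) · λ^5e^(−24.7λ) = λ^7e^(−36.7λ), i.e. Gamma(8, 36.7).
Mode = (a−1)/b = 7/36.7 ≈ 0.1907.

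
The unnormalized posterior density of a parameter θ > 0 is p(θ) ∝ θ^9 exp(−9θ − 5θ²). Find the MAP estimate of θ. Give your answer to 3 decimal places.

θ̂_MAP = 0.600

ℓ'(θ) = 9/θ − 9 − 10θ. Setting this to zero and multiplying by θ: 10θ² + 9θ − 9 = 0.
θ = (−9 + √(9² + 4·10·9)) / (2·10) = (−9 + √441) / 20 = (−9 + 21)/20 = 3/5.
ℓ''(θ) = −9/θ² − 10 < 0, confirming a maximum.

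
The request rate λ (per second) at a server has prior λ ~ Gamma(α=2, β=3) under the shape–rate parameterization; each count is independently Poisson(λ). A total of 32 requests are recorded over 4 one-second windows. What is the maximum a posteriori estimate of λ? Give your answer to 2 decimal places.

Σxᵢ = 32, n = 4.
Posterior ∝ λe^(−3λ) · λ^32e^(−4λ) = λ^33e^(−7λ), i.e. Gamma(shape=34, rate=7).
The mode of a Gamma(a, b) with a ≥ 1 (shape–rate) is (a−1)/b = 33/7 ≈ 4.71.

λ̂_MAP = 4.71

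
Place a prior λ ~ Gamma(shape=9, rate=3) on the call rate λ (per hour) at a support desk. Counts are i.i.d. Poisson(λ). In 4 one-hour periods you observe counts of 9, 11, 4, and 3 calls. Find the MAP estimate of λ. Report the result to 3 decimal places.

λ̂_MAP = 5.000

Σxᵢ = 9+11+4+3 = 27, with n = 4.
Posterior ∝ λ^8e^(−3λ) · λ^27e^(−4λ) = λ^35e^(−7λ), i.e. Gamma(shape=36, rate=7).
The mode of a Gamma(a, b) with a ≥ 1 (shape–rate) is (a−1)/b = 35/7 ≈ 5.000.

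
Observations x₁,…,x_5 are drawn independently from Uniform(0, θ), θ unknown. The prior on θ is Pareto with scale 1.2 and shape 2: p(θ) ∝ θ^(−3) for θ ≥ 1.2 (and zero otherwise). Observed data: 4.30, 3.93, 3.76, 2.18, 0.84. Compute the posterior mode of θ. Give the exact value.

The Uniform(0, θ) likelihood is θ^(−n) for θ ≥ max(xᵢ), zero otherwise. Here max(xᵢ) = 4.30.
Posterior ∝ θ^(−3) · θ^(−5) = θ^(−8) on θ ≥ max(1.2, 4.30) = 4.30.
This density is strictly decreasing in θ, so the posterior mode lies at the lower boundary of the support.

θ̂_MAP = 4.30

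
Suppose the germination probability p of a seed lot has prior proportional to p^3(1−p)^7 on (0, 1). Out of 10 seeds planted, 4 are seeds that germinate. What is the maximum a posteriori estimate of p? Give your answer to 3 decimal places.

p̂_MAP = 0.350

The prior density ∝ p^3(1−p)^7 is the kernel of Beta(4, 8).
Data: 4 successes in 10 trials. The binomial likelihood contributes p^4(1−p)^6, so the posterior is Beta(4+4, 8+6) = Beta(8, 14).
For Beta(a, b) with a, b > 1 the mode is (a−1)/(a+b−2) = 7/20 ≈ 0.350.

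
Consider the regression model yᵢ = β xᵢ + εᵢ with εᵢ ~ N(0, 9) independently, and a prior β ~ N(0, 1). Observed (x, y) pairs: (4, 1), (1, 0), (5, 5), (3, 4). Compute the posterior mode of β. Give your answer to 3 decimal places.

log p(β | y) = −Σ(yᵢ − βxᵢ)²/(2·9) − β²/(2·1) + const.
Setting the derivative to zero: Σxᵢ(yᵢ − βxᵢ)/9 − β/1 = 0, so β = Σxᵢyᵢ / (Σxᵢ² + σ²/τ²).
Σxᵢyᵢ = 4·1 + 1·0 + 5·5 + 3·4 = 41; Σxᵢ² = 51; σ²/τ² = 9.
β̂_MAP = 41 / (51 + 9) = 41/60 ≈ 0.683.

β̂_MAP = 0.683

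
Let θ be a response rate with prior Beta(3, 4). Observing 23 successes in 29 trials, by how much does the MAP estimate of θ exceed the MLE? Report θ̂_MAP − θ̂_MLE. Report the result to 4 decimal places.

Posterior is Beta(26, 10); MAP = (26−1)/(36−2) = 25/34 ≈ 0.73529.
MLE ignores the prior: θ̂_MLE = k/n = 23/29 ≈ 0.79310.
Difference = 25/34 − 23/29 = -57/986 ≈ -0.0578.

MAP − MLE = -0.0578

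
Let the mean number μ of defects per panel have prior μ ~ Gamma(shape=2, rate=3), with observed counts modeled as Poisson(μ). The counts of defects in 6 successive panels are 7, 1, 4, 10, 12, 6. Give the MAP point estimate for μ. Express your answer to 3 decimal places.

Σxᵢ = 7+1+4+10+12+6 = 40, with n = 6.
Posterior ∝ μe^(−3μ) · μ^40e^(−6μ) = μ^41e^(−9μ), i.e. Gamma(shape=42, rate=9).
The mode of a Gamma(a, b) with a ≥ 1 (shape–rate) is (a−1)/b = 41/9 ≈ 4.556.

μ̂_MAP = 4.556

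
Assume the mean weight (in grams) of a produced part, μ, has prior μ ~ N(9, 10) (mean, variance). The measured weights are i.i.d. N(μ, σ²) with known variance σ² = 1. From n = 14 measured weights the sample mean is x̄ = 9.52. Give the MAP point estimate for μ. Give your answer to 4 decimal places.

μ̂_MAP = 9.5163

n = 14, x̄ = 9.52.
For a Normal prior and Normal likelihood with known variance, the posterior is Normal; its mode equals its mean, the precision-weighted average.
Prior precision 1/σ₀² = 1/10 = 0.1; data precision n/σ² = 14/1 = 14.
μ̂ = (0.1·9 + 14·9.52) / (0.1 + 14) = 134.18/14.1 = 6709/705 ≈ 9.5163.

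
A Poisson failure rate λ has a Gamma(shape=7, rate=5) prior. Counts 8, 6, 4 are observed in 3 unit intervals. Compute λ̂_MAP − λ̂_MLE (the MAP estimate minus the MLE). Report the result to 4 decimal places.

Σxᵢ = 18. Posterior is Gamma(25, 8); MAP = (25−1)/8 = 24/8 ≈ 3.00000.
MLE = x̄ = 18/3 ≈ 6.00000.
Difference = 24/8 − 18/3 = -3 ≈ -3.0000.

MAP − MLE = -3.0000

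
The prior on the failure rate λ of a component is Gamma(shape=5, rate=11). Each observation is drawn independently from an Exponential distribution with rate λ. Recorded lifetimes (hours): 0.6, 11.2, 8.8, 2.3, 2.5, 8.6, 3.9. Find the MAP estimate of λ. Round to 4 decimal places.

The Exponential(rate=λ) likelihood is ∝ λ^n e^(−λΣtᵢ). Here n = 7 and Σtᵢ = 0.6 + 11.2 + 8.8 + 2.3 + 2.5 + 8.6 + 3.9 = 37.9.
Posterior ∝ λ^4e^(−11λ) · λ^7e^(−37.9λ) = λ^11e^(−48.9λ), i.e. Gamma(12, 48.9).
Mode = (a−1)/b = 11/48.9 ≈ 0.2249.

λ̂_MAP = 0.2249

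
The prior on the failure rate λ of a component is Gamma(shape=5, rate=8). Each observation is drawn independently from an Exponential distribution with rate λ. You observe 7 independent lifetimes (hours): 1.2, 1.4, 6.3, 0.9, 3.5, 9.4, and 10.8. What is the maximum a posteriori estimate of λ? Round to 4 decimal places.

The Exponential(rate=λ) likelihood is ∝ λ^n e^(−λΣtᵢ). Here n = 7 and Σtᵢ = 1.2 + 1.4 + 6.3 + 0.9 + 3.5 + 9.4 + 10.8 = 33.5.
Posterior ∝ λ^4e^(−8λ) · λ^7e^(−33.5λ) = λ^11e^(−41.5λ), i.e. Gamma(12, 41.5).
Mode = (a−1)/b = 11/41.5 ≈ 0.2651.

λ̂_MAP = 0.2651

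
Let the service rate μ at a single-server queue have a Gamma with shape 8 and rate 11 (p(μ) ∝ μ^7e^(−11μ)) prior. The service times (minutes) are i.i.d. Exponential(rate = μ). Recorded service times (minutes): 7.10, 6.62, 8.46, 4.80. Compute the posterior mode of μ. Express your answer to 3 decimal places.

μ̂_MAP = 0.290

The Exponential(rate=μ) likelihood is ∝ μ^n e^(−μΣtᵢ). Here n = 4 and Σtᵢ = 7.10 + 6.62 + 8.46 + 4.80 = 26.98.
Posterior ∝ μ^7e^(−11μ) · μ^4e^(−26.98μ) = μ^11e^(−37.98μ), i.e. Gamma(12, 37.98).
Mode = (a−1)/b = 11/37.98 ≈ 0.290.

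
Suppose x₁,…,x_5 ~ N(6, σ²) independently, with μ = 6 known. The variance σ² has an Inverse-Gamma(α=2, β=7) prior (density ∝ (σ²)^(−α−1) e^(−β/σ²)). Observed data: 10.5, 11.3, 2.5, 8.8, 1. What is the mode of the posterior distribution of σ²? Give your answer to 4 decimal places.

σ̂²_MAP = 9.7664

Sum of squared deviations about the known mean: SS = (10.5−6)² + (11.3−6)² + (2.5−6)² + (8.8−6)² + (1−6)² = 93.43.
The Normal likelihood contributes (σ²)^(−n/2) exp(−SS/(2σ²)), so the posterior is Inverse-Gamma(α + n/2, β + SS/2) = Inverse-Gamma(4.5, 53.715).
The mode of Inverse-Gamma(a, b) is b/(a+1) = 53.715/5.5 ≈ 9.7664.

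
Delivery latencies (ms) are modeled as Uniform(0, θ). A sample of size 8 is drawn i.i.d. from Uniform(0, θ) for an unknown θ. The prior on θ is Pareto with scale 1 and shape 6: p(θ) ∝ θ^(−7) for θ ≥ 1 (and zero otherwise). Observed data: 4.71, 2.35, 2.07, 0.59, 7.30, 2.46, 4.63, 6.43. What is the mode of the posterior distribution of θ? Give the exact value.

θ̂_MAP = 7.30

The Uniform(0, θ) likelihood is θ^(−n) for θ ≥ max(xᵢ), zero otherwise. Here max(xᵢ) = 7.30.
Posterior ∝ θ^(−7) · θ^(−8) = θ^(−15) on θ ≥ max(1, 7.30) = 7.30.
This density is strictly decreasing in θ, so the posterior mode lies at the lower boundary of the support.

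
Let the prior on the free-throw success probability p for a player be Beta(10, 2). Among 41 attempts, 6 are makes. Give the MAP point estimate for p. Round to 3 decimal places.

Prior: Beta(10, 2).
Data: 6 successes in 41 trials. The binomial likelihood contributes p^6(1−p)^35, so the posterior is Beta(10+6, 2+35) = Beta(16, 37).
For Beta(a, b) with a, b > 1 the mode is (a−1)/(a+b−2) = 15/51 ≈ 0.294.

p̂_MAP = 0.294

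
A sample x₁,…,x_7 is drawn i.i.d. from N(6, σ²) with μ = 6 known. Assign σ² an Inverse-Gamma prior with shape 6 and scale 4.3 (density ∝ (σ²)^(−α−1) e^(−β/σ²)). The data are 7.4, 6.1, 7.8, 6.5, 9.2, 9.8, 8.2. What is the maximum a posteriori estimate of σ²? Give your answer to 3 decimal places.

σ̂²_MAP = 2.075

Sum of squared deviations about the known mean: SS = (7.4−6)² + (6.1−6)² + (7.8−6)² + (6.5−6)² + (9.2−6)² + (9.8−6)² + (8.2−6)² = 34.98.
The Normal likelihood contributes (σ²)^(−n/2) exp(−SS/(2σ²)), so the posterior is Inverse-Gamma(α + n/2, β + SS/2) = Inverse-Gamma(9.5, 21.79).
The mode of Inverse-Gamma(a, b) is b/(a+1) = 21.79/10.5 ≈ 2.075.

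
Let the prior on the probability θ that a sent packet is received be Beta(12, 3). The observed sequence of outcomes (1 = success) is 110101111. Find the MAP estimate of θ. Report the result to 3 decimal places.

Prior: Beta(12, 3).
Data: 7 successes in 9 trials (from the sequence). The binomial likelihood contributes θ^7(1−θ)^2, so the posterior is Beta(12+7, 3+2) = Beta(19, 5).
For Beta(a, b) with a, b > 1 the mode is (a−1)/(a+b−2) = 18/22 ≈ 0.818.

θ̂_MAP = 0.818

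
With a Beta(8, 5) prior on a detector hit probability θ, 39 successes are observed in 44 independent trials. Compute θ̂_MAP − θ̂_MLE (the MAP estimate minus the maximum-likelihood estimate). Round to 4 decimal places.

MAP − MLE = -0.0500

Posterior is Beta(47, 10); MAP = (47−1)/(57−2) = 46/55 ≈ 0.83636.
MLE ignores the prior: θ̂_MLE = k/n = 39/44 ≈ 0.88636.
Difference = 46/55 − 39/44 = -1/20 ≈ -0.0500.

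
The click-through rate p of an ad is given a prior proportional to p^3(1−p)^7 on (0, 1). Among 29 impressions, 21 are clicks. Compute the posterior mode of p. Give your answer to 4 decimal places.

The prior density ∝ p^3(1−p)^7 is the kernel of Beta(4, 8).
Data: 21 successes in 29 trials. The binomial likelihood contributes p^21(1−p)^8, so the posterior is Beta(4+21, 8+8) = Beta(25, 16).
For Beta(a, b) with a, b > 1 the mode is (a−1)/(a+b−2) = 24/39 ≈ 0.6154.

p̂_MAP = 0.6154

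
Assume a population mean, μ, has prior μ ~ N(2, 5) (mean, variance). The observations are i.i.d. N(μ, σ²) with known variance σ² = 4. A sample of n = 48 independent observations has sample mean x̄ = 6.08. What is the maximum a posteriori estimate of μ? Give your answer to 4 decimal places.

μ̂_MAP = 6.0131

n = 48, x̄ = 6.08.
For a Normal prior and Normal likelihood with known variance, the posterior is Normal; its mode equals its mean, the precision-weighted average.
Prior precision 1/σ₀² = 1/5 = 0.2; data precision n/σ² = 48/4 = 12.
μ̂ = (0.2·2 + 12·6.08) / (0.2 + 12) = 73.36/12.2 = 1834/305 ≈ 6.0131.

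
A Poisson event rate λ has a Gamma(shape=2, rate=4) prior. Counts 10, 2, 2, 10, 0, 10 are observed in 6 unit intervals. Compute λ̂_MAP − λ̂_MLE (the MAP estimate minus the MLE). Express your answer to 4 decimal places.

MAP − MLE = -2.1667

Σxᵢ = 34. Posterior is Gamma(36, 10); MAP = (36−1)/10 = 35/10 ≈ 3.50000.
MLE = x̄ = 34/6 ≈ 5.66667.
Difference = 35/10 − 34/6 = -13/6 ≈ -2.1667.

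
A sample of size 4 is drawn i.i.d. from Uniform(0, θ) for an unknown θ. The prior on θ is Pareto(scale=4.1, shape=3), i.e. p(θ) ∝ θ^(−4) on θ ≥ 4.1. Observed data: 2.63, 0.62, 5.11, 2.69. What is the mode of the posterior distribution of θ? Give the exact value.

θ̂_MAP = 5.11

The Uniform(0, θ) likelihood is θ^(−n) for θ ≥ max(xᵢ), zero otherwise. Here max(xᵢ) = 5.11.
Posterior ∝ θ^(−4) · θ^(−4) = θ^(−8) on θ ≥ max(4.1, 5.11) = 5.11.
This density is strictly decreasing in θ, so the posterior mode lies at the lower boundary of the support.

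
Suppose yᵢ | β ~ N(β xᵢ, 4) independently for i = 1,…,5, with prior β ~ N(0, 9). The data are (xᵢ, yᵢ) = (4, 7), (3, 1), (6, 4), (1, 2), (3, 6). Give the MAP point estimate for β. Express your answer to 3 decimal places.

log p(β | y) = −Σ(yᵢ − βxᵢ)²/(2·4) − β²/(2·9) + const.
Setting the derivative to zero: Σxᵢ(yᵢ − βxᵢ)/4 − β/9 = 0, so β = Σxᵢyᵢ / (Σxᵢ² + σ²/τ²).
Σxᵢyᵢ = 4·7 + 3·1 + 6·4 + 1·2 + 3·6 = 75; Σxᵢ² = 71; σ²/τ² = 4/9.
β̂_MAP = 75 / (71 + 4/9) = 75/(643/9) = 675/643 ≈ 1.050.

β̂_MAP = 1.050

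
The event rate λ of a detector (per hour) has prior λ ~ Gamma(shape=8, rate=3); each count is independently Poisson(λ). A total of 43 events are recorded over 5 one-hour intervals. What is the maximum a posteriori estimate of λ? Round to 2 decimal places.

λ̂_MAP = 6.25

Σxᵢ = 43, n = 5.
Posterior ∝ λ^7e^(−3λ) · λ^43e^(−5λ) = λ^50e^(−8λ), i.e. Gamma(shape=51, rate=8).
The mode of a Gamma(a, b) with a ≥ 1 (shape–rate) is (a−1)/b = 50/8 ≈ 6.25.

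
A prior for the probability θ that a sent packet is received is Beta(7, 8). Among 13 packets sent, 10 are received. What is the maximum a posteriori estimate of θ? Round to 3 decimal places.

Prior: Beta(7, 8).
Data: 10 successes in 13 trials. The binomial likelihood contributes θ^10(1−θ)^3, so the posterior is Beta(7+10, 8+3) = Beta(17, 11).
For Beta(a, b) with a, b > 1 the mode is (a−1)/(a+b−2) = 16/26 ≈ 0.615.

θ̂_MAP = 0.615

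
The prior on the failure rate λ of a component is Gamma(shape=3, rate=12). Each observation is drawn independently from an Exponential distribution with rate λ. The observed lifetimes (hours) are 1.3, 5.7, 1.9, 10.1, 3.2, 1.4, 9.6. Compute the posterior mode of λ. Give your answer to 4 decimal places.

The Exponential(rate=λ) likelihood is ∝ λ^n e^(−λΣtᵢ). Here n = 7 and Σtᵢ = 1.3 + 5.7 + 1.9 + 10.1 + 3.2 + 1.4 + 9.6 = 33.2.
Posterior ∝ λ^2e^(−12λ) · λ^7e^(−33.2λ) = λ^9e^(−45.2λ), i.e. Gamma(10, 45.2).
Mode = (a−1)/b = 9/45.2 ≈ 0.1991.

λ̂_MAP = 0.1991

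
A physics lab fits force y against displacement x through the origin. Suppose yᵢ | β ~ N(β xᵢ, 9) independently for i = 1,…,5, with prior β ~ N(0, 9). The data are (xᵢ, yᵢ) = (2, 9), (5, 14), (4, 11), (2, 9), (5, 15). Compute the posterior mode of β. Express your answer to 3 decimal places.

log p(β | y) = −Σ(yᵢ − βxᵢ)²/(2·9) − β²/(2·9) + const.
Setting the derivative to zero: Σxᵢ(yᵢ − βxᵢ)/9 − β/9 = 0, so β = Σxᵢyᵢ / (Σxᵢ² + σ²/τ²).
Σxᵢyᵢ = 2·9 + 5·14 + 4·11 + 2·9 + 5·15 = 225; Σxᵢ² = 74; σ²/τ² = 1.
β̂_MAP = 225 / (74 + 1) = 225/75 ≈ 3.000.

β̂_MAP = 3.000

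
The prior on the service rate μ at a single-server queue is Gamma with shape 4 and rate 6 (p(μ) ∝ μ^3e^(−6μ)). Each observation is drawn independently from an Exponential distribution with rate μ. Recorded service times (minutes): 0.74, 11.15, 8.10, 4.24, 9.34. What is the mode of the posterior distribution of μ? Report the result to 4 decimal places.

μ̂_MAP = 0.2022

The Exponential(rate=μ) likelihood is ∝ μ^n e^(−μΣtᵢ). Here n = 5 and Σtᵢ = 0.74 + 11.15 + 8.10 + 4.24 + 9.34 = 33.57.
Posterior ∝ μ^3e^(−6μ) · μ^5e^(−33.57μ) = μ^8e^(−39.57μ), i.e. Gamma(9, 39.57).
Mode = (a−1)/b = 8/39.57 ≈ 0.2022.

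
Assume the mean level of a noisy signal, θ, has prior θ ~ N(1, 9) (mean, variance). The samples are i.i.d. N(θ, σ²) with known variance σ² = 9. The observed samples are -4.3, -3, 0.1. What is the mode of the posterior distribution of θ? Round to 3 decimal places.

θ̂_MAP = -1.550

n = 3; x̄ = ((-4.3) + (-3) + 0.1)/3 = -7.2/3 = -2.4.
For a Normal prior and Normal likelihood with known variance, the posterior is Normal; its mode equals its mean, the precision-weighted average.
Prior precision 1/σ₀² = 1/9; data precision n/σ² = 3/9 = 1/3.
θ̂ = ((1/9)·1 + (1/3)·(-2.4)) / (1/9 + 1/3) = (-31/45)/(4/9) = -1.550.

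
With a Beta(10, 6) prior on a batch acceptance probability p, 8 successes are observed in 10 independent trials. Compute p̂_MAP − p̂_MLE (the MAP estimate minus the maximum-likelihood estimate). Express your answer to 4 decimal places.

Posterior is Beta(18, 8); MAP = (18−1)/(26−2) = 17/24 ≈ 0.70833.
MLE ignores the prior: p̂_MLE = k/n = 8/10 ≈ 0.80000.
Difference = 17/24 − 8/10 = -11/120 ≈ -0.0917.

MAP − MLE = -0.0917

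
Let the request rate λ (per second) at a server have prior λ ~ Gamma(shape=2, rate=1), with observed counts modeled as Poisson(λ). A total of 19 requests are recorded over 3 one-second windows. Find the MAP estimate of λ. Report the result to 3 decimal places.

Σxᵢ = 19, n = 3.
Posterior ∝ λe^(−1λ) · λ^19e^(−3λ) = λ^20e^(−4λ), i.e. Gamma(shape=21, rate=4).
The mode of a Gamma(a, b) with a ≥ 1 (shape–rate) is (a−1)/b = 20/4 ≈ 5.000.

λ̂_MAP = 5.000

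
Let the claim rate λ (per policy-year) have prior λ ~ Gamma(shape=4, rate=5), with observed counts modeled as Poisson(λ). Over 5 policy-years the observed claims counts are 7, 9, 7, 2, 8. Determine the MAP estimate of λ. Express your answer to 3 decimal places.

Σxᵢ = 7+9+7+2+8 = 33, with n = 5.
Posterior ∝ λ^3e^(−5λ) · λ^33e^(−5λ) = λ^36e^(−10λ), i.e. Gamma(shape=37, rate=10).
The mode of a Gamma(a, b) with a ≥ 1 (shape–rate) is (a−1)/b = 36/10 ≈ 3.600.

λ̂_MAP = 3.600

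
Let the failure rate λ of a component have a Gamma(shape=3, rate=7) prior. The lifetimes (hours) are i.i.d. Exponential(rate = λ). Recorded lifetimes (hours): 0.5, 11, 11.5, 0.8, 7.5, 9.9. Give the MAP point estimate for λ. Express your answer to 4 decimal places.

The Exponential(rate=λ) likelihood is ∝ λ^n e^(−λΣtᵢ). Here n = 6 and Σtᵢ = 0.5 + 11 + 11.5 + 0.8 + 7.5 + 9.9 = 41.2.
Posterior ∝ λ^2e^(−7λ) · λ^6e^(−41.2λ) = λ^8e^(−48.2λ), i.e. Gamma(9, 48.2).
Mode = (a−1)/b = 8/48.2 ≈ 0.1660.

λ̂_MAP = 0.1660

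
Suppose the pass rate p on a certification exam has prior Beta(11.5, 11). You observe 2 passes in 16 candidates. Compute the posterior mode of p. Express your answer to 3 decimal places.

Prior: Beta(11.5, 11).
Data: 2 successes in 16 trials. The binomial likelihood contributes p^2(1−p)^14, so the posterior is Beta(11.5+2, 11+14) = Beta(13.5, 25).
For Beta(a, b) with a, b > 1 the mode is (a−1)/(a+b−2) = 12.5/36.5 ≈ 0.342.

p̂_MAP = 0.342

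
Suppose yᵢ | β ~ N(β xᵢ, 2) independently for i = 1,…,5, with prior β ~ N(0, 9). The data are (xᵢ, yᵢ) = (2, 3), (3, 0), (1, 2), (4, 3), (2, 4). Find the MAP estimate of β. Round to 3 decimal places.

log p(β | y) = −Σ(yᵢ − βxᵢ)²/(2·2) − β²/(2·9) + const.
Setting the derivative to zero: Σxᵢ(yᵢ − βxᵢ)/2 − β/9 = 0, so β = Σxᵢyᵢ / (Σxᵢ² + σ²/τ²).
Σxᵢyᵢ = 2·3 + 3·0 + 1·2 + 4·3 + 2·4 = 28; Σxᵢ² = 34; σ²/τ² = 2/9.
β̂_MAP = 28 / (34 + 2/9) = 28/(308/9) = 9/11 ≈ 0.818.

β̂_MAP = 0.818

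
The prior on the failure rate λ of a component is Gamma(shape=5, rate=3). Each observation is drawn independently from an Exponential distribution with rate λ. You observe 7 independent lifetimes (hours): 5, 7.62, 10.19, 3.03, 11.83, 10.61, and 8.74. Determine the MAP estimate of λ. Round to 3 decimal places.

The Exponential(rate=λ) likelihood is ∝ λ^n e^(−λΣtᵢ). Here n = 7 and Σtᵢ = 5 + 7.62 + 10.19 + 3.03 + 11.83 + 10.61 + 8.74 = 57.02.
Posterior ∝ λ^4e^(−3λ) · λ^7e^(−57.02λ) = λ^11e^(−60.02λ), i.e. Gamma(12, 60.02).
Mode = (a−1)/b = 11/60.02 ≈ 0.183.

λ̂_MAP = 0.183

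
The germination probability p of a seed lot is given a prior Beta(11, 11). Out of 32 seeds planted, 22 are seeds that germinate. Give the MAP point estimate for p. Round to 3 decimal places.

Prior: Beta(11, 11).
Data: 22 successes in 32 trials. The binomial likelihood contributes p^22(1−p)^10, so the posterior is Beta(11+22, 11+10) = Beta(33, 21).
For Beta(a, b) with a, b > 1 the mode is (a−1)/(a+b−2) = 32/52 ≈ 0.615.

p̂_MAP = 0.615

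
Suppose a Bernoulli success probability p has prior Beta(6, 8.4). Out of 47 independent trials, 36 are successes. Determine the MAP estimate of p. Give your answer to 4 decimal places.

Prior: Beta(6, 8.4).
Data: 36 successes in 47 trials. The binomial likelihood contributes p^36(1−p)^11, so the posterior is Beta(6+36, 8.4+11) = Beta(42, 19.4).
For Beta(a, b) with a, b > 1 the mode is (a−1)/(a+b−2) = 41/59.4 ≈ 0.6902.

p̂_MAP = 0.6902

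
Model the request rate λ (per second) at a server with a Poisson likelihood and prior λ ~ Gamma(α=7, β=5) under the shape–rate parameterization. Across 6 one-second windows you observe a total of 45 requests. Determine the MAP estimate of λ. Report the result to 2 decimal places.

λ̂_MAP = 4.64

Σxᵢ = 45, n = 6.
Posterior ∝ λ^6e^(−5λ) · λ^45e^(−6λ) = λ^51e^(−11λ), i.e. Gamma(shape=52, rate=11).
The mode of a Gamma(a, b) with a ≥ 1 (shape–rate) is (a−1)/b = 51/11 ≈ 4.64.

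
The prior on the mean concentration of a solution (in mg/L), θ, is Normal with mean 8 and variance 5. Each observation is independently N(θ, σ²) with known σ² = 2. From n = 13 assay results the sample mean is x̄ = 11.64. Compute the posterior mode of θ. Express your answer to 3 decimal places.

n = 13, x̄ = 11.64.
For a Normal prior and Normal likelihood with known variance, the posterior is Normal; its mode equals its mean, the precision-weighted average.
Prior precision 1/σ₀² = 1/5 = 0.2; data precision n/σ² = 13/2 = 6.5.
θ̂ = (0.2·8 + 6.5·11.64) / (0.2 + 6.5) = 77.26/6.7 = 3863/335 ≈ 11.531.

θ̂_MAP = 11.531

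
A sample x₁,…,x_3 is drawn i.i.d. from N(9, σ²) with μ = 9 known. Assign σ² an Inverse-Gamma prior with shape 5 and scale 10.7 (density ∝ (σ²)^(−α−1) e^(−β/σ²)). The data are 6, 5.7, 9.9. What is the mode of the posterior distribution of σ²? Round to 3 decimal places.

Sum of squared deviations about the known mean: SS = (6−9)² + (5.7−9)² + (9.9−9)² = 20.7.
The Normal likelihood contributes (σ²)^(−n/2) exp(−SS/(2σ²)), so the posterior is Inverse-Gamma(α + n/2, β + SS/2) = Inverse-Gamma(6.5, 21.05).
The mode of Inverse-Gamma(a, b) is b/(a+1) = 21.05/7.5 ≈ 2.807.

σ̂²_MAP = 2.807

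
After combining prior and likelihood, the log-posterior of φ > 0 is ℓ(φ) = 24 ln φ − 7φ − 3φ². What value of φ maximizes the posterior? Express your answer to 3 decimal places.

φ̂_MAP = 1.500

ℓ'(φ) = 24/φ − 7 − 6φ. Setting this to zero and multiplying by φ: 6φ² + 7φ − 24 = 0.
φ = (−7 + √(7² + 4·6·24)) / (2·6) = (−7 + √625) / 12 = (−7 + 25)/12 = 3/2.
ℓ''(φ) = −24/φ² − 6 < 0, confirming a maximum.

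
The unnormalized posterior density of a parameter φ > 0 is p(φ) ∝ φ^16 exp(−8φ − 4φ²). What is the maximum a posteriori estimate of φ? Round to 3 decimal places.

ℓ'(φ) = 16/φ − 8 − 8φ. Setting this to zero and multiplying by φ: 8φ² + 8φ − 16 = 0.
φ = (−8 + √(8² + 4·8·16)) / (2·8) = (−8 + √576) / 16 = (−8 + 24)/16 = 1.
ℓ''(φ) = −16/φ² − 8 < 0, confirming a maximum.

φ̂_MAP = 1.000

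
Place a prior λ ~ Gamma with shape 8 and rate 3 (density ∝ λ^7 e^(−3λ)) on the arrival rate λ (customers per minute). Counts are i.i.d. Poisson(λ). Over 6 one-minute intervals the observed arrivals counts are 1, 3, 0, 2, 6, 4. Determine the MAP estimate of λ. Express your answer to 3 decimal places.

Σxᵢ = 1+3+0+2+6+4 = 16, with n = 6.
Posterior ∝ λ^7e^(−3λ) · λ^16e^(−6λ) = λ^23e^(−9λ), i.e. Gamma(shape=24, rate=9).
The mode of a Gamma(a, b) with a ≥ 1 (shape–rate) is (a−1)/b = 23/9 ≈ 2.556.

λ̂_MAP = 2.556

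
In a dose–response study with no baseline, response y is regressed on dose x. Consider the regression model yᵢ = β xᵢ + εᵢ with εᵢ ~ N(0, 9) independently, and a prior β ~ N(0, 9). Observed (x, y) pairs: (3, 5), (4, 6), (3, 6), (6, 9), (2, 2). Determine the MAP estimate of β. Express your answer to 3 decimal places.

β̂_MAP = 1.533

log p(β | y) = −Σ(yᵢ − βxᵢ)²/(2·9) − β²/(2·9) + const.
Setting the derivative to zero: Σxᵢ(yᵢ − βxᵢ)/9 − β/9 = 0, so β = Σxᵢyᵢ / (Σxᵢ² + σ²/τ²).
Σxᵢyᵢ = 3·5 + 4·6 + 3·6 + 6·9 + 2·2 = 115; Σxᵢ² = 74; σ²/τ² = 1.
β̂_MAP = 115 / (74 + 1) = 115/75 ≈ 1.533.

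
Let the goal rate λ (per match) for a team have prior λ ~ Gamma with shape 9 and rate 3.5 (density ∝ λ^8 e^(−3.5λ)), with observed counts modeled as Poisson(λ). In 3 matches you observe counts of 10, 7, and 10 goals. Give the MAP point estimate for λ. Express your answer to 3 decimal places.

Σxᵢ = 10+7+10 = 27, with n = 3.
Posterior ∝ λ^8e^(−3.5λ) · λ^27e^(−3λ) = λ^35e^(−6.5λ), i.e. Gamma(shape=36, rate=6.5).
The mode of a Gamma(a, b) with a ≥ 1 (shape–rate) is (a−1)/b = 35/6.5 ≈ 5.385.

λ̂_MAP = 5.385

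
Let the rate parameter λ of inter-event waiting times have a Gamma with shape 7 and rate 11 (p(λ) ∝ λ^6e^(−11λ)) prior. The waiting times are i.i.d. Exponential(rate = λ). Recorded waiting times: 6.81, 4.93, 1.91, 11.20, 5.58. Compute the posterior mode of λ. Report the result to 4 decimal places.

λ̂_MAP = 0.2655

The Exponential(rate=λ) likelihood is ∝ λ^n e^(−λΣtᵢ). Here n = 5 and Σtᵢ = 6.81 + 4.93 + 1.91 + 11.20 + 5.58 = 30.43.
Posterior ∝ λ^6e^(−11λ) · λ^5e^(−30.43λ) = λ^11e^(−41.43λ), i.e. Gamma(12, 41.43).
Mode = (a−1)/b = 11/41.43 ≈ 0.2655.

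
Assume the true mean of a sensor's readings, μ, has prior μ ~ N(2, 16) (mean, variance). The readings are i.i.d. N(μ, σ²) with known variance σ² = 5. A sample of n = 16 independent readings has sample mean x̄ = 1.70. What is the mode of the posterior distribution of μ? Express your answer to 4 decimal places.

n = 16, x̄ = 1.70.
For a Normal prior and Normal likelihood with known variance, the posterior is Normal; its mode equals its mean, the precision-weighted average.
Prior precision 1/σ₀² = 1/16 = 0.0625; data precision n/σ² = 16/5 = 3.2.
μ̂ = (0.0625·2 + 3.2·1.7) / (0.0625 + 3.2) = 5.565/3.2625 = 742/435 ≈ 1.7057.

μ̂_MAP = 1.7057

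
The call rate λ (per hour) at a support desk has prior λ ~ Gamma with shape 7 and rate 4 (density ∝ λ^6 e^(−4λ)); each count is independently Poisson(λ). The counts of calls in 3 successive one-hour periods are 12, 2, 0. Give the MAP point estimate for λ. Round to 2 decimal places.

λ̂_MAP = 2.86

Σxᵢ = 12+2+0 = 14, with n = 3.
Posterior ∝ λ^6e^(−4λ) · λ^14e^(−3λ) = λ^20e^(−7λ), i.e. Gamma(shape=21, rate=7).
The mode of a Gamma(a, b) with a ≥ 1 (shape–rate) is (a−1)/b = 20/7 ≈ 2.86.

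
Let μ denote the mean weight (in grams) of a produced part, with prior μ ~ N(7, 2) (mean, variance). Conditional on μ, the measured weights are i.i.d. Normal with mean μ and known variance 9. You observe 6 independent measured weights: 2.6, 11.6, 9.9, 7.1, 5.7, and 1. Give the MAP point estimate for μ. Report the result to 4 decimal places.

μ̂_MAP = 6.6095

n = 6; x̄ = (2.6 + 11.6 + 9.9 + 7.1 + 5.7 + 1)/6 = 37.9/6 = 379/60 ≈ 6.3167.
For a Normal prior and Normal likelihood with known variance, the posterior is Normal; its mode equals its mean, the precision-weighted average.
Prior precision 1/σ₀² = 1/2 = 0.5; data precision n/σ² = 6/9 = 2/3.
μ̂ = (0.5·7 + (2/3)·(379/60)) / (0.5 + 2/3) = (347/45)/(7/6) = 694/105 ≈ 6.6095.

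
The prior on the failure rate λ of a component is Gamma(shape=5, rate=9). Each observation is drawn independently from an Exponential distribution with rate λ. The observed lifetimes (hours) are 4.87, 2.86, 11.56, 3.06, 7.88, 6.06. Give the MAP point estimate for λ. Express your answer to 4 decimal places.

The Exponential(rate=λ) likelihood is ∝ λ^n e^(−λΣtᵢ). Here n = 6 and Σtᵢ = 4.87 + 2.86 + 11.56 + 3.06 + 7.88 + 6.06 = 36.29.
Posterior ∝ λ^4e^(−9λ) · λ^6e^(−36.29λ) = λ^10e^(−45.29λ), i.e. Gamma(11, 45.29).
Mode = (a−1)/b = 10/45.29 ≈ 0.2208.

λ̂_MAP = 0.2208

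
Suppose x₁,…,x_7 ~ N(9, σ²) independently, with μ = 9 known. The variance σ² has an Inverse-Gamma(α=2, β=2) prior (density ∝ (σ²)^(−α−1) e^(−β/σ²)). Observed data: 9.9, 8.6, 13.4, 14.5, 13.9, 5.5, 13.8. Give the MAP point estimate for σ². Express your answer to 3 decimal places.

Sum of squared deviations about the known mean: SS = (9.9−9)² + (8.6−9)² + (13.4−9)² + (14.5−9)² + (13.9−9)² + (5.5−9)² + (13.8−9)² = 109.88.
The Normal likelihood contributes (σ²)^(−n/2) exp(−SS/(2σ²)), so the posterior is Inverse-Gamma(α + n/2, β + SS/2) = Inverse-Gamma(5.5, 56.94).
The mode of Inverse-Gamma(a, b) is b/(a+1) = 56.94/6.5 ≈ 8.760.

σ̂²_MAP = 8.760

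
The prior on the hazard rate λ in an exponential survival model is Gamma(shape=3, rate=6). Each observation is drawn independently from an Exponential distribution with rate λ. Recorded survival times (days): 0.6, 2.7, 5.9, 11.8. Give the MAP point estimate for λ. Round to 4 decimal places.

λ̂_MAP = 0.2222

The Exponential(rate=λ) likelihood is ∝ λ^n e^(−λΣtᵢ). Here n = 4 and Σtᵢ = 0.6 + 2.7 + 5.9 + 11.8 = 21.
Posterior ∝ λ^2e^(−6λ) · λ^4e^(−21λ) = λ^6e^(−27λ), i.e. Gamma(7, 27).
Mode = (a−1)/b = 6/27 ≈ 0.2222.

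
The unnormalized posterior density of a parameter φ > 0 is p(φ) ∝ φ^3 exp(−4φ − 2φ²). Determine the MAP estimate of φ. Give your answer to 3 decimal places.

φ̂_MAP = 0.500

ℓ'(φ) = 3/φ − 4 − 4φ. Setting this to zero and multiplying by φ: 4φ² + 4φ − 3 = 0.
φ = (−4 + √(4² + 4·4·3)) / (2·4) = (−4 + √64) / 8 = (−4 + 8)/8 = 1/2.
ℓ''(φ) = −3/φ² − 4 < 0, confirming a maximum.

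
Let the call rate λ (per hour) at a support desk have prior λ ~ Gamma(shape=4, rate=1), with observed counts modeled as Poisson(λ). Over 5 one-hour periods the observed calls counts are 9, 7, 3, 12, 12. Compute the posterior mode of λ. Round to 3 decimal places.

Σxᵢ = 9+7+3+12+12 = 43, with n = 5.
Posterior ∝ λ^3e^(−1λ) · λ^43e^(−5λ) = λ^46e^(−6λ), i.e. Gamma(shape=47, rate=6).
The mode of a Gamma(a, b) with a ≥ 1 (shape–rate) is (a−1)/b = 46/6 ≈ 7.667.

λ̂_MAP = 7.667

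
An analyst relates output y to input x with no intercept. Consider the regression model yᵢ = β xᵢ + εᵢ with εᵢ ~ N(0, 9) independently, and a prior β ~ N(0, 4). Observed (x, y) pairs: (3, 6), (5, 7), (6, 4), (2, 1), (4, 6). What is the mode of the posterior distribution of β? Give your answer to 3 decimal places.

log p(β | y) = −Σ(yᵢ − βxᵢ)²/(2·9) − β²/(2·4) + const.
Setting the derivative to zero: Σxᵢ(yᵢ − βxᵢ)/9 − β/4 = 0, so β = Σxᵢyᵢ / (Σxᵢ² + σ²/τ²).
Σxᵢyᵢ = 3·6 + 5·7 + 6·4 + 2·1 + 4·6 = 103; Σxᵢ² = 90; σ²/τ² = 2.25.
β̂_MAP = 103 / (90 + 2.25) = 103/92.25 ≈ 1.117.

β̂_MAP = 1.117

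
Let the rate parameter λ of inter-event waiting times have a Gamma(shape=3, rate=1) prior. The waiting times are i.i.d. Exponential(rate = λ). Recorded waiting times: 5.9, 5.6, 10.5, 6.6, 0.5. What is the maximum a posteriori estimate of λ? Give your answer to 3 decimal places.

The Exponential(rate=λ) likelihood is ∝ λ^n e^(−λΣtᵢ). Here n = 5 and Σtᵢ = 5.9 + 5.6 + 10.5 + 6.6 + 0.5 = 29.1.
Posterior ∝ λ^2e^(−1λ) · λ^5e^(−29.1λ) = λ^7e^(−30.1λ), i.e. Gamma(8, 30.1).
Mode = (a−1)/b = 7/30.1 ≈ 0.233.

λ̂_MAP = 0.233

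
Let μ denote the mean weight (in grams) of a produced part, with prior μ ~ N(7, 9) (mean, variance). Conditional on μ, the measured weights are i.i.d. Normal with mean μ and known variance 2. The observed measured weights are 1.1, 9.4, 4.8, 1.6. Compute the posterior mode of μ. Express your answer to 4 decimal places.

n = 4; x̄ = (1.1 + 9.4 + 4.8 + 1.6)/4 = 16.9/4 = 4.225.
For a Normal prior and Normal likelihood with known variance, the posterior is Normal; its mode equals its mean, the precision-weighted average.
Prior precision 1/σ₀² = 1/9; data precision n/σ² = 4/2 = 2.
μ̂ = ((1/9)·7 + 2·4.225) / (1/9 + 2) = (1661/180)/(19/9) = 1661/380 ≈ 4.3711.

μ̂_MAP = 4.3711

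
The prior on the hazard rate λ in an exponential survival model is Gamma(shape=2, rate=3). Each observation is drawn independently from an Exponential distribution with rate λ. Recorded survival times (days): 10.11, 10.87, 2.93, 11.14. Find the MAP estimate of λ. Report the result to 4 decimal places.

The Exponential(rate=λ) likelihood is ∝ λ^n e^(−λΣtᵢ). Here n = 4 and Σtᵢ = 10.11 + 10.87 + 2.93 + 11.14 = 35.05.
Posterior ∝ λe^(−3λ) · λ^4e^(−35.05λ) = λ^5e^(−38.05λ), i.e. Gamma(6, 38.05).
Mode = (a−1)/b = 5/38.05 ≈ 0.1314.

λ̂_MAP = 0.1314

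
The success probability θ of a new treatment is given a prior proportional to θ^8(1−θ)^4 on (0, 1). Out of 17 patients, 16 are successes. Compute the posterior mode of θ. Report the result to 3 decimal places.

The prior density ∝ θ^8(1−θ)^4 is the kernel of Beta(9, 5).
Data: 16 successes in 17 trials. The binomial likelihood contributes θ^16(1−θ)^1, so the posterior is Beta(9+16, 5+1) = Beta(25, 6).
For Beta(a, b) with a, b > 1 the mode is (a−1)/(a+b−2) = 24/29 ≈ 0.828.

θ̂_MAP = 0.828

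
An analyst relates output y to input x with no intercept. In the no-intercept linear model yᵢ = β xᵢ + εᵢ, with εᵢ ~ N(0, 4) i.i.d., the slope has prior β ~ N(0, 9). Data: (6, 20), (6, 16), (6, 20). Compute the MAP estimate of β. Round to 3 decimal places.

log p(β | y) = −Σ(yᵢ − βxᵢ)²/(2·4) − β²/(2·9) + const.
Setting the derivative to zero: Σxᵢ(yᵢ − βxᵢ)/4 − β/9 = 0, so β = Σxᵢyᵢ / (Σxᵢ² + σ²/τ²).
Σxᵢyᵢ = 6·20 + 6·16 + 6·20 = 336; Σxᵢ² = 108; σ²/τ² = 4/9.
β̂_MAP = 336 / (108 + 4/9) = 336/(976/9) = 189/61 ≈ 3.098.

β̂_MAP = 3.098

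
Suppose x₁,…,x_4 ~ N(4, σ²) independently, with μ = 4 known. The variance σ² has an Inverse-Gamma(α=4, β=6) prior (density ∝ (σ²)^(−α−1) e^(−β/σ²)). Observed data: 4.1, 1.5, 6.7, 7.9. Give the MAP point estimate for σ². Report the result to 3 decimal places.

σ̂²_MAP = 2.911

Sum of squared deviations about the known mean: SS = (4.1−4)² + (1.5−4)² + (6.7−4)² + (7.9−4)² = 28.76.
The Normal likelihood contributes (σ²)^(−n/2) exp(−SS/(2σ²)), so the posterior is Inverse-Gamma(α + n/2, β + SS/2) = Inverse-Gamma(6, 20.38).
The mode of Inverse-Gamma(a, b) is b/(a+1) = 20.38/7 ≈ 2.911.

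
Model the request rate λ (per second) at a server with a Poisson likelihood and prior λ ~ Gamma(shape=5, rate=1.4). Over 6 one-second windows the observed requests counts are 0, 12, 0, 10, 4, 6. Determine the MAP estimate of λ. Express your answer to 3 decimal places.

Σxᵢ = 0+12+0+10+4+6 = 32, with n = 6.
Posterior ∝ λ^4e^(−1.4λ) · λ^32e^(−6λ) = λ^36e^(−7.4λ), i.e. Gamma(shape=37, rate=7.4).
The mode of a Gamma(a, b) with a ≥ 1 (shape–rate) is (a−1)/b = 36/7.4 ≈ 4.865.

λ̂_MAP = 4.865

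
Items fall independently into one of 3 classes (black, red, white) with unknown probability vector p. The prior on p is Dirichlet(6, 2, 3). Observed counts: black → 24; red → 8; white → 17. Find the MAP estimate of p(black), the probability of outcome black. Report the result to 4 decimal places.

MAP estimate of p(black) = 0.5088

The posterior is Dirichlet(αᵢ + nᵢ) = Dirichlet(30, 10, 20).
For a Dirichlet(a₁,…,a_K) with all aᵢ > 1, the mode has j-th component (aⱼ − 1)/(Σaᵢ − K).
Here Σaᵢ = 60 and K = 3, so p(black) = (30 − 1)/(60 − 3) = 29/57 ≈ 0.5088.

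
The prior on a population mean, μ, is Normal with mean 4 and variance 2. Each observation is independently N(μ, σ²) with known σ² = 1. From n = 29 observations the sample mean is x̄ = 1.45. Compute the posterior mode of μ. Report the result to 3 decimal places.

μ̂_MAP = 1.493

n = 29, x̄ = 1.45.
For a Normal prior and Normal likelihood with known variance, the posterior is Normal; its mode equals its mean, the precision-weighted average.
Prior precision 1/σ₀² = 1/2 = 0.5; data precision n/σ² = 29/1 = 29.
μ̂ = (0.5·4 + 29·1.45) / (0.5 + 29) = 44.05/29.5 = 881/590 ≈ 1.493.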